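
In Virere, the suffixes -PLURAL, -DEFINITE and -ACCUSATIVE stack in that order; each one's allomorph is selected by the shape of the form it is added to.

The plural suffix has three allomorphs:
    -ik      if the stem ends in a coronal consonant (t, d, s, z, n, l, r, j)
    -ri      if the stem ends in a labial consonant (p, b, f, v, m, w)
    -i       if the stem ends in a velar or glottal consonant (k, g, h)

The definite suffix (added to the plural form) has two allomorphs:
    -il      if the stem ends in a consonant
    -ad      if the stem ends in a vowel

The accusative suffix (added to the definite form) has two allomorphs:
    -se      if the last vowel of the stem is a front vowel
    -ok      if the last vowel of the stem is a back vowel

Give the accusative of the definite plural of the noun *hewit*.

hewitikilse

*hewit*: final consonant = /t/, coronal → -ik → *hewitik*.
The plural form *hewitik*: final sound = /k/, a consonant → -il → *hewitikil*.
The definite form *hewitikil*: last vowel = /i/, a front vowel → -se → *hewitikilse*.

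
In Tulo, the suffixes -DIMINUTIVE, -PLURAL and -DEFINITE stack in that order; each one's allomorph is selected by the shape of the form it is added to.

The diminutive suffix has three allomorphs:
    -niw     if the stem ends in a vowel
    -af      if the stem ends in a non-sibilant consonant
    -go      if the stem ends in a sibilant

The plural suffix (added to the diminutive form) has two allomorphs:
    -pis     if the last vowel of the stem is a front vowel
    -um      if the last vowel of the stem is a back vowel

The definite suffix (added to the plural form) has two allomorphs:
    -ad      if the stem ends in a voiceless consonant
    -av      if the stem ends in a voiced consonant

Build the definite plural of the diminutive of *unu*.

ununiwpisad

*unu* — final sound /u/ (a vowel) → -niw → *ununiw*.
The diminutive form *ununiw* — last vowel /i/ (a front vowel) → -pis → *ununiwpis*.
Since the final consonant of the plural form *ununiwpis* is /s/ (voiceless), it takes -ad, giving *ununiwpisad*.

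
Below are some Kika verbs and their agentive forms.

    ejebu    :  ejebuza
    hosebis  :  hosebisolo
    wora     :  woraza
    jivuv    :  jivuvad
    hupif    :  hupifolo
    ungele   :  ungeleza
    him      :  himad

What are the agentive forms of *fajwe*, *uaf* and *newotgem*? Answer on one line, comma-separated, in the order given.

fajweza, uafolo, newotgemad

The pattern is voicing of the final sound: -olo when the stem ends in a voiceless consonant (*hosebis*, *hupif*); -ad when the stem ends in a voiced consonant (*jivuv*, *him*); -za when the stem ends in a vowel (*ejebu*, *wora*, *ungele*).
Since the final sound of *fajwe* is /e/ (a vowel), it takes -za, giving *fajweza*.
Since the final sound of *uaf* is /f/ (a voiceless consonant), it takes -olo, giving *uafolo*.
Since the final sound of *newotgem* is /m/ (a voiced consonant), it takes -ad, giving *newotgemad*.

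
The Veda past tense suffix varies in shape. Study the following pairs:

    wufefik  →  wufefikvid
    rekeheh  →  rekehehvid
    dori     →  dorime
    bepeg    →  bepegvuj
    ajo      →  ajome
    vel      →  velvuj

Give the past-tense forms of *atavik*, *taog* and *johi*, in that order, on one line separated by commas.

The pattern is voicing of the final sound: -vid when the stem ends in a voiceless consonant (*wufefik*, *rekeheh*); -vuj when the stem ends in a voiced consonant (*bepeg*, *vel*); -me when the stem ends in a vowel (*dori*, *ajo*).
*atavik*: final sound = /k/, a voiceless consonant → -vid → *atavikvid*.
*taog*: final sound = /g/, a voiced consonant → -vuj → *taogvuj*.
Since the final sound of *johi* is /i/ (a vowel), it takes -me, giving *johime*.

atavikvid, taogvuj, johime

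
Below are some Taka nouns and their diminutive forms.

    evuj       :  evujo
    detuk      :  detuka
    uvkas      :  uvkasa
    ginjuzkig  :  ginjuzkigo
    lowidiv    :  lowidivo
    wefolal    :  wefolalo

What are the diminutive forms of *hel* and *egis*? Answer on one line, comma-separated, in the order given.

helo, egisa

The suffix is conditioned by the final consonant: -a when the stem ends in a voiceless consonant (*detuk*, *uvkas*); -o when the stem ends in a voiced consonant (*evuj*, *ginjuzkig*, *lowidiv*, *wefolal*).
*hel* — final consonant /l/ (voiced) → -o → *helo*.
*egis* — final consonant /s/ (voiceless) → -a → *egisa*.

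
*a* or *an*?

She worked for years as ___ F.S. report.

The indefinite article is chosen by the initial *sound* of the following word, not its spelling.
The initialism *F.S.* is read letter by letter; the first letter, F, is pronounced /ɛf/, which begins with a vowel sound.
So the article is *an*: She worked for years as an F.S. report.

an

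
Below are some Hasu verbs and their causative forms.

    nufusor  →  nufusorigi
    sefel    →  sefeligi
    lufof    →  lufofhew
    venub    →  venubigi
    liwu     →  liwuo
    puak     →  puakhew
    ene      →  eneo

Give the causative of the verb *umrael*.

umraeligi

The alternation tracks the final sound of the stem — -hew when the stem ends in a voiceless consonant (*lufof*, *puak*); -igi when the stem ends in a voiced consonant (*nufusor*, *sefel*, *venub*); -o when the stem ends in a vowel (*liwu*, *ene*).
Since the final sound of *umrael* is /l/ (a voiced consonant), it takes -igi, giving *umraeligi*.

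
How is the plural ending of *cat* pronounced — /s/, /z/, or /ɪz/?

/s/

The stem *cat* ends in a voiceless non-sibilant consonant.
The plural suffix surfaces as /ɪz/ after sibilants, /s/ after other voiceless consonants, and /z/ after other voiced sounds.
So the plural -s on *cat* is pronounced /s/.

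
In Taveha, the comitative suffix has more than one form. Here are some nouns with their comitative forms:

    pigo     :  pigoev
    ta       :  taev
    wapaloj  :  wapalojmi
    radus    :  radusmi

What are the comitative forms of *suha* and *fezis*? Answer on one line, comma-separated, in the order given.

Looking at the final sound of each stem: -mi when the stem ends in a consonant (*wapaloj*, *radus*); -ev when the stem ends in a vowel (*pigo*, *ta*).
The final sound of *suha* is /a/, which is a vowel, so the suffix is -ev, giving *suhaev*.
*fezis* — final sound /s/ (a consonant) → -mi → *fezismi*.

suhaev, fezismi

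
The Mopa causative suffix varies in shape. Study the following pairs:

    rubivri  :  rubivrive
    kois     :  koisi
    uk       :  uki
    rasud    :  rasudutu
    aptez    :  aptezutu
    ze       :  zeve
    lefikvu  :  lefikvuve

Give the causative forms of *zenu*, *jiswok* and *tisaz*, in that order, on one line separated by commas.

Looking at the final sound of each stem: -i when the stem ends in a voiceless consonant (*kois*, *uk*); -utu when the stem ends in a voiced consonant (*rasud*, *aptez*); -ve when the stem ends in a vowel (*rubivri*, *ze*, *lefikvu*).
*zenu*: final sound = /u/, a vowel → -ve → *zenuve*.
*jiswok*: final sound = /k/, a voiceless consonant → -i → *jiswoki*.
The final sound of *tisaz* is /z/, which is a voiced consonant, so the suffix is -utu, giving *tisazutu*.

zenuve, jiswoki, tisazutu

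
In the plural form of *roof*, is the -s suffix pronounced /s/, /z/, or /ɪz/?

/s/

The stem *roof* ends in a voiceless non-sibilant consonant.
The plural suffix surfaces as /ɪz/ after sibilants, /s/ after other voiceless consonants, and /z/ after other voiced sounds.
So the plural -s on *roof* is pronounced /s/.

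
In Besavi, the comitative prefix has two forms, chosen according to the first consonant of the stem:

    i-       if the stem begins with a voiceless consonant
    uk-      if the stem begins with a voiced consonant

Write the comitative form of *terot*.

iterot

The first consonant of *terot* is /t/, which is voiceless, so the prefix is i-, giving *iterot*.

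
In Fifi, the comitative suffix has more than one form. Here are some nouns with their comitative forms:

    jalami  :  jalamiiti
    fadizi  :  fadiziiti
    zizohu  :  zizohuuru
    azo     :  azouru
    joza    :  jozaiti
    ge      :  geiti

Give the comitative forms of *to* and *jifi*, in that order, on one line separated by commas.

touru, jifiiti

The pattern is rounding harmony: -uru when the last vowel of the stem is a rounded vowel (*zizohu*, *azo*); -iti when the last vowel of the stem is an unrounded vowel (*jalami*, *fadizi*, *joza*, *ge*).
The last vowel of *to* is /o/, which is a rounded vowel, so the suffix is -uru, giving *touru*.
The last vowel of *jifi* is /i/, which is an unrounded vowel, so the suffix is -iti, giving *jifiiti*.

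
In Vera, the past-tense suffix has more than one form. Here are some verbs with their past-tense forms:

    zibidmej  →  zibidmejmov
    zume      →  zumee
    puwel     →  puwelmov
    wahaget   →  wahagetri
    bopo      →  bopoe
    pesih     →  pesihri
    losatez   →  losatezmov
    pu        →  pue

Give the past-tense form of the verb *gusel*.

guselmov

The pattern is voicing of the final sound: -ri when the stem ends in a voiceless consonant (*wahaget*, *pesih*); -mov when the stem ends in a voiced consonant (*zibidmej*, *puwel*, *losatez*); -e when the stem ends in a vowel (*zume*, *bopo*, *pu*).
*gusel* — final sound /l/ (a voiced consonant) → -mov → *guselmov*.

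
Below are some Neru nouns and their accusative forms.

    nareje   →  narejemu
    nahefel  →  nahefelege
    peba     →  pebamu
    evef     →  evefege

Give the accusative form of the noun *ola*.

olamu

The pattern is consonant vs. vowel: -ege when the stem ends in a consonant (*nahefel*, *evef*); -mu when the stem ends in a vowel (*nareje*, *peba*).
Since the final sound of *ola* is /a/ (a vowel), it takes -mu, giving *olamu*.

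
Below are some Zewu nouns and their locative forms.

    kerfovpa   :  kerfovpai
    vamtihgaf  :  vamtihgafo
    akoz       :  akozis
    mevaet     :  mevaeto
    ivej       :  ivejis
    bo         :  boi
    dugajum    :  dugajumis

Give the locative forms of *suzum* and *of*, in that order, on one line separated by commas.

The pattern is voicing of the final sound: -o when the stem ends in a voiceless consonant (*vamtihgaf*, *mevaet*); -is when the stem ends in a voiced consonant (*akoz*, *ivej*, *dugajum*); -i when the stem ends in a vowel (*kerfovpa*, *bo*).
*suzum* — final sound /m/ (a voiced consonant) → -is → *suzumis*.
*of* — final sound /f/ (a voiceless consonant) → -o → *ofo*.

suzumis, ofo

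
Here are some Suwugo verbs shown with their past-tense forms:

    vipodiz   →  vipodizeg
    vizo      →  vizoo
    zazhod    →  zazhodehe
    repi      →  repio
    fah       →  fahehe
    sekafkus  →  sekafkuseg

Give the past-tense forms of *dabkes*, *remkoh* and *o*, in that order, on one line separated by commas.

dabkeseg, remkohehe, oo

Looking at the final sound of each stem: -eg when the stem ends in a sibilant (*vipodiz*, *sekafkus*); -ehe when the stem ends in a non-sibilant consonant (*zazhod*, *fah*); -o when the stem ends in a vowel (*vizo*, *repi*).
*dabkes*: final sound = /s/, a sibilant → -eg → *dabkeseg*.
*remkoh* — final sound /h/ (a non-sibilant consonant) → -ehe → *remkohehe*.
*o* — final sound /o/ (a vowel) → -o → *oo*.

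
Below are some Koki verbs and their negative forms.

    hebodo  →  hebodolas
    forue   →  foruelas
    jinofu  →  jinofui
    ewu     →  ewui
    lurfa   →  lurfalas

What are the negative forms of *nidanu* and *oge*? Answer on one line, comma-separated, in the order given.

nidanui, ogelas

Looking at the last vowel of each stem: -i when the last vowel of the stem is a high vowel (*jinofu*, *ewu*); -las when the last vowel of the stem is a non-high vowel (*hebodo*, *forue*, *lurfa*).
Since the last vowel of *nidanu* is /u/ (a high vowel), it takes -i, giving *nidanui*.
Since the last vowel of *oge* is /e/ (a non-high vowel), it takes -las, giving *ogelas*.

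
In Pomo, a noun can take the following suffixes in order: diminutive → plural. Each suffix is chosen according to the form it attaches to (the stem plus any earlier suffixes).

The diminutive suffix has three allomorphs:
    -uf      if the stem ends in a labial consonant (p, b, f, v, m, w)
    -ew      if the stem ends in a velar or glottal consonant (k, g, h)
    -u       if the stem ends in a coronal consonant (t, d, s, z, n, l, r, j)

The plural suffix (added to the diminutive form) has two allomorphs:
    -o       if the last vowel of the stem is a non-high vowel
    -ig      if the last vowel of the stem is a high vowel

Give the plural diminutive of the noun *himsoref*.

himsorefufig

The final consonant of *himsoref* is /f/, which is labial, so the diminutive suffix is -uf, giving *himsorefuf*.
The diminutive form *himsorefuf*: last vowel = /u/, a high vowel → -ig → *himsorefufig*.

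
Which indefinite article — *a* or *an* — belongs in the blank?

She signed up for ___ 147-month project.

a

The indefinite article is chosen by the initial *sound* of the following word, not its spelling.
The number *147* is spoken "one hundred …", beginning with /wʌn/ — a consonant sound.
So the article is *a*: She signed up for a 147-month project.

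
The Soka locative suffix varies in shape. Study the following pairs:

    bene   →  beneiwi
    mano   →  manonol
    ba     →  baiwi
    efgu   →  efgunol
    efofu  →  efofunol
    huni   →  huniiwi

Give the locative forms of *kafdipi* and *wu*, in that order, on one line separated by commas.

kafdipiiwi, wunol

The pattern is rounding harmony: -nol when the last vowel of the stem is a rounded vowel (*mano*, *efgu*, *efofu*); -iwi when the last vowel of the stem is an unrounded vowel (*bene*, *ba*, *huni*).
The last vowel of *kafdipi* is /i/, which is an unrounded vowel, so the suffix is -iwi, giving *kafdipiiwi*.
*wu*: last vowel = /u/, a rounded vowel → -nol → *wunol*.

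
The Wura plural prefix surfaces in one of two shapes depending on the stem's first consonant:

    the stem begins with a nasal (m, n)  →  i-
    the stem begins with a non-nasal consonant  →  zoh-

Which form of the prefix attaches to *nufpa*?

i-

*nufpa*: first consonant = /n/, a nasal → i-.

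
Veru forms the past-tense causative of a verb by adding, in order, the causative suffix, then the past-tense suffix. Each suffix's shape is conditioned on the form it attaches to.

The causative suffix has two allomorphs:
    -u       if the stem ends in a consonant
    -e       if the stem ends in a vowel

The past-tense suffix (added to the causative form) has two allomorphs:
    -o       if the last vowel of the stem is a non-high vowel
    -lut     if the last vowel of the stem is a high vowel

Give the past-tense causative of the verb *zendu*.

zendueo

*zendu* — final sound /u/ (a vowel) → -e → *zendue*.
The last vowel of the causative form *zendue* is /e/, which is a non-high vowel, so the past-tense suffix is -o, giving *zendueo*.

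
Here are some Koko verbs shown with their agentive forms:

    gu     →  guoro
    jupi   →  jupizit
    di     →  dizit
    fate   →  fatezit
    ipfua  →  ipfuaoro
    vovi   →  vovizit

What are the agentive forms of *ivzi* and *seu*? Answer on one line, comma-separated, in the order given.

ivzizit, seuoro

The suffix is conditioned by the last vowel: -zit when the last vowel of the stem is a front vowel (*jupi*, *di*, *fate*, *vovi*); -oro when the last vowel of the stem is a back vowel (*gu*, *ipfua*).
*ivzi*: last vowel = /i/, a front vowel → -zit → *ivzizit*.
The last vowel of *seu* is /u/, which is a back vowel, so the suffix is -oro, giving *seuoro*.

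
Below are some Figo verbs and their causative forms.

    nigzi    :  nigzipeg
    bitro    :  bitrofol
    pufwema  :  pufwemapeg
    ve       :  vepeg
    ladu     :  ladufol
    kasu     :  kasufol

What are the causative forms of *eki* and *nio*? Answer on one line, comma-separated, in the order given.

ekipeg, niofol

The alternation tracks the last vowel of the stem — -fol when the last vowel of the stem is a rounded vowel (*bitro*, *ladu*, *kasu*); -peg when the last vowel of the stem is an unrounded vowel (*nigzi*, *pufwema*, *ve*).
*eki*: last vowel = /i/, an unrounded vowel → -peg → *ekipeg*.
*nio* — last vowel /o/ (a rounded vowel) → -fol → *niofol*.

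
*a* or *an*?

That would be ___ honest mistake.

The indefinite article is chosen by the initial *sound* of the following word, not its spelling.
*honest* begins with the sound /ɒ/ (silent h) — a vowel sound.
So the article is *an*: That would be an honest mistake.

an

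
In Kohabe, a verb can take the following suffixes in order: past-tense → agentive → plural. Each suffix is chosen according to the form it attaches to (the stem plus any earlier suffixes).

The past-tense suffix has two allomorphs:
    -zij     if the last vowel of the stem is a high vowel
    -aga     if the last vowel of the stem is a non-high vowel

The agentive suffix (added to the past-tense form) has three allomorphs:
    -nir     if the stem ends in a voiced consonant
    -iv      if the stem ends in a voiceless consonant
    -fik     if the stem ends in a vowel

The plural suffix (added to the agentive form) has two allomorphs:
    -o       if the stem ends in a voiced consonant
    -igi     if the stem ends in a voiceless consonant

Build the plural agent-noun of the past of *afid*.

afidzijniro

*afid*: last vowel = /i/, a high vowel → -zij → *afidzij*.
Since the final sound of the past-tense form *afidzij* is /j/ (a voiced consonant), it takes -nir, giving *afidzijnir*.
The agentive form *afidzijnir* — final consonant /r/ (voiced) → -o → *afidzijniro*.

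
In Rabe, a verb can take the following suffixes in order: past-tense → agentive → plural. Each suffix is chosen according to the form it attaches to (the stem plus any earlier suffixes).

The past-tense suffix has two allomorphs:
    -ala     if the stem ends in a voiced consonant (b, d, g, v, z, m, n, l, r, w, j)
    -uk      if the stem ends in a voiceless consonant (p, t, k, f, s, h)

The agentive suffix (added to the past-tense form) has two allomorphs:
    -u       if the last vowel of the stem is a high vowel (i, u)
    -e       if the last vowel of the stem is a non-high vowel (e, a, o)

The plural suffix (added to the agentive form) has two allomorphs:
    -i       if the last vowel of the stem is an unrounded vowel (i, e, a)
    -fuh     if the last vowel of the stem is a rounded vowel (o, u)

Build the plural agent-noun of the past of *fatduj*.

fatdujalaei

Since the final consonant of *fatduj* is /j/ (voiced), it takes -ala, giving *fatdujala*.
Since the last vowel of the past-tense form *fatdujala* is /a/ (a non-high vowel), it takes -e, giving *fatdujalae*.
The agentive form *fatdujalae* — last vowel /e/ (an unrounded vowel) → -i → *fatdujalaei*.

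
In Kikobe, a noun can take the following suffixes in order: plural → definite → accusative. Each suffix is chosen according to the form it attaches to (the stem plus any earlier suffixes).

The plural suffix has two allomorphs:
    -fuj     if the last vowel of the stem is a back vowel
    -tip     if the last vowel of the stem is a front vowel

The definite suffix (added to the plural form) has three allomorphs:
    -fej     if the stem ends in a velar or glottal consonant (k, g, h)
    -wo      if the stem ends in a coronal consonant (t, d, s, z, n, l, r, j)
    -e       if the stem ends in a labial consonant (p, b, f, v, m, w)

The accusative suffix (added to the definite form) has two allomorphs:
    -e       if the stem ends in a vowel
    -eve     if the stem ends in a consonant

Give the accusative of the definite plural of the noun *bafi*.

*bafi* — last vowel /i/ (a front vowel) → -tip → *bafitip*.
The final consonant of the plural form *bafitip* is /p/, which is labial, so the definite suffix is -e, giving *bafitipe*.
The definite form *bafitipe* — final sound /e/ (a vowel) → -e → *bafitipee*.

bafitipee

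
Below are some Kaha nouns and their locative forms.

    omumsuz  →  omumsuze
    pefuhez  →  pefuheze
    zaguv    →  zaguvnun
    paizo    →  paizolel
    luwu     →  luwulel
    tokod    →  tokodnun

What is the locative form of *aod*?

The pattern is sibilance of the final sound: -e when the stem ends in a sibilant (*omumsuz*, *pefuhez*); -nun when the stem ends in a non-sibilant consonant (*zaguv*, *tokod*); -lel when the stem ends in a vowel (*paizo*, *luwu*).
The final sound of *aod* is /d/, which is a non-sibilant consonant, so the suffix is -nun, giving *aodnun*.

aodnun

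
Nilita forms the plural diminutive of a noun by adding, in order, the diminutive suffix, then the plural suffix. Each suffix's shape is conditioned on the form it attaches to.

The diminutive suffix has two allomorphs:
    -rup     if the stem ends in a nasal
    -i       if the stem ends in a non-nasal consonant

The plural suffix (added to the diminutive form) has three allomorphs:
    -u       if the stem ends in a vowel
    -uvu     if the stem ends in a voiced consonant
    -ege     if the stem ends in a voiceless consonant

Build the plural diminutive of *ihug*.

ihugiu

*ihug*: final consonant = /g/, non-nasal → -i → *ihugi*.
The final sound of the diminutive form *ihugi* is /i/, which is a vowel, so the plural suffix is -u, giving *ihugiu*.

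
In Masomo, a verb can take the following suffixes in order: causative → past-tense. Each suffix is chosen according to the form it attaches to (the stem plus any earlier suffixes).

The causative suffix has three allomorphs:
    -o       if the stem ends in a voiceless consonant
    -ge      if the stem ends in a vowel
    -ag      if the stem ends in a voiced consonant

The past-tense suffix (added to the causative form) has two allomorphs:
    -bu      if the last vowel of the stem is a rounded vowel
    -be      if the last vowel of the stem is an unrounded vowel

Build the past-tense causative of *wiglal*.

The final sound of *wiglal* is /l/, which is a voiced consonant, so the causative suffix is -ag, giving *wiglalag*.
The causative form *wiglalag* — last vowel /a/ (an unrounded vowel) → -be → *wiglalagbe*.

wiglalagbe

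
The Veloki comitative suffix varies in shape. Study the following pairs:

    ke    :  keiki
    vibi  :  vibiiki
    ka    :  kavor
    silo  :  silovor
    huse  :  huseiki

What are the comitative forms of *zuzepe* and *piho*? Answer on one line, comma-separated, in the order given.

Looking at the last vowel of each stem: -iki when the last vowel of the stem is a front vowel (*ke*, *vibi*, *huse*); -vor when the last vowel of the stem is a back vowel (*ka*, *silo*).
*zuzepe* — last vowel /e/ (a front vowel) → -iki → *zuzepeiki*.
Since the last vowel of *piho* is /o/ (a back vowel), it takes -vor, giving *pihovor*.

zuzepeiki, pihovor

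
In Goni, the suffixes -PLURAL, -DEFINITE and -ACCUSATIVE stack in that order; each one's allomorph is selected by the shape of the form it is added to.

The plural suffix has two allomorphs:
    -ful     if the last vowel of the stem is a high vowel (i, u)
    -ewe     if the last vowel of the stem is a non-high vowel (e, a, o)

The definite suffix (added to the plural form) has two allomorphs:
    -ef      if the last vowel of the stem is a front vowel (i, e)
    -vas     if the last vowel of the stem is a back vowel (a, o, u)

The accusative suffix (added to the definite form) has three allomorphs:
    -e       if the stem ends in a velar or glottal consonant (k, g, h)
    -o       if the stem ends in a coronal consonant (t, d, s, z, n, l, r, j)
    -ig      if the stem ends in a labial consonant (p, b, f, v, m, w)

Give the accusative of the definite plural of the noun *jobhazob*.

The last vowel of *jobhazob* is /o/, which is a non-high vowel, so the plural suffix is -ewe, giving *jobhazobewe*.
The last vowel of the plural form *jobhazobewe* is /e/, which is a front vowel, so the definite suffix is -ef, giving *jobhazobeweef*.
The final consonant of the definite form *jobhazobeweef* is /f/, which is labial, so the accusative suffix is -ig, giving *jobhazobeweefig*.

jobhazobeweefig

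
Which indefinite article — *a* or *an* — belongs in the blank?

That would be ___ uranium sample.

The indefinite article is chosen by the initial *sound* of the following word, not its spelling.
*uranium* begins with the sound /jʊ/ (u pronounced /jʊ/) — a consonant sound.
So the article is *a*: That would be a uranium sample.

a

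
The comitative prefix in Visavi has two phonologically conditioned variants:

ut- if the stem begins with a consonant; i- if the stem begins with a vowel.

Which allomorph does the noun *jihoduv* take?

The first sound of *jihoduv* is /j/, which is a consonant, so the prefix is ut-.

ut-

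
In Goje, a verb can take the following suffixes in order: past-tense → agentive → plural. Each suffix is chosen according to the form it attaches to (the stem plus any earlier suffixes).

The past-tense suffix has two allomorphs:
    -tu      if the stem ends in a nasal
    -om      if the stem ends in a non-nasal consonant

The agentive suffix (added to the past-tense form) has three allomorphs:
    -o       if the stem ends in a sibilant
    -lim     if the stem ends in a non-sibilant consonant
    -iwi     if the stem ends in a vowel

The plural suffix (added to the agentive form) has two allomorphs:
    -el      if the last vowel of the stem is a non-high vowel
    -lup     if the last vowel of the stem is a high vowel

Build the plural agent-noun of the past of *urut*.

urutomlimlup

*urut*: final consonant = /t/, non-nasal → -om → *urutom*.
The final sound of the past-tense form *urutom* is /m/, which is a non-sibilant consonant, so the agentive suffix is -lim, giving *urutomlim*.
The agentive form *urutomlim*: last vowel = /i/, a high vowel → -lup → *urutomlimlup*.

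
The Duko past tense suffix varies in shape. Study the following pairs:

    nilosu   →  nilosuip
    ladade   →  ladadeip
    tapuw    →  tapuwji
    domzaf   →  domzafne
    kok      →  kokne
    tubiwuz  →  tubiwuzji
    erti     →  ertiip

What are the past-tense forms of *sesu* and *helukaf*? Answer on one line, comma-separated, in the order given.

sesuip, helukafne

Looking at the final sound of each stem: -ne when the stem ends in a voiceless consonant (*domzaf*, *kok*); -ji when the stem ends in a voiced consonant (*tapuw*, *tubiwuz*); -ip when the stem ends in a vowel (*nilosu*, *ladade*, *erti*).
*sesu*: final sound = /u/, a vowel → -ip → *sesuip*.
*helukaf* — final sound /f/ (a voiceless consonant) → -ne → *helukafne*.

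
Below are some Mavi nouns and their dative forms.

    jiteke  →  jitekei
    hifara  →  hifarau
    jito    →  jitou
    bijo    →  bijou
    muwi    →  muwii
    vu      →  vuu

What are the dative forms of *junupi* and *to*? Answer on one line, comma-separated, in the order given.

junupii, tou

Looking at the last vowel of each stem: -i when the last vowel of the stem is a front vowel (*jiteke*, *muwi*); -u when the last vowel of the stem is a back vowel (*hifara*, *jito*, *bijo*, *vu*).
*junupi* — last vowel /i/ (a front vowel) → -i → *junupii*.
*to* — last vowel /o/ (a back vowel) → -u → *tou*.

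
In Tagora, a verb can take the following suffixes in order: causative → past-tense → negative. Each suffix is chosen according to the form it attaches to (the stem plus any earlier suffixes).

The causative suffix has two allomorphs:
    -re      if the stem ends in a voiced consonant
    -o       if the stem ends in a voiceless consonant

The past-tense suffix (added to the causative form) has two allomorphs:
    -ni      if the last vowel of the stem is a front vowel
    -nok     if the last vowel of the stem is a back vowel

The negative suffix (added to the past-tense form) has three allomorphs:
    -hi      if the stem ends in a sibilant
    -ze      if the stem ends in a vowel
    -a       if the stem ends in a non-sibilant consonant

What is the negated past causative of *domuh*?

The final consonant of *domuh* is /h/, which is voiceless, so the causative suffix is -o, giving *domuho*.
The last vowel of the causative form *domuho* is /o/, which is a back vowel, so the past-tense suffix is -nok, giving *domuhonok*.
The past-tense form *domuhonok*: final sound = /k/, a non-sibilant consonant → -a → *domuhonoka*.

domuhonoka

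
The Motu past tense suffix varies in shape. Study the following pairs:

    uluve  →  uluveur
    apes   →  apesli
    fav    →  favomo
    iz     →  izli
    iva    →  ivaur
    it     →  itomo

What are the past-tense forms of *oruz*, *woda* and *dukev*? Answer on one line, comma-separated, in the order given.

oruzli, wodaur, dukevomo

The pattern is sibilance of the final sound: -li when the stem ends in a sibilant (*apes*, *iz*); -omo when the stem ends in a non-sibilant consonant (*fav*, *it*); -ur when the stem ends in a vowel (*uluve*, *iva*).
*oruz*: final sound = /z/, a sibilant → -li → *oruzli*.
*woda*: final sound = /a/, a vowel → -ur → *wodaur*.
The final sound of *dukev* is /v/, which is a non-sibilant consonant, so the suffix is -omo, giving *dukevomo*.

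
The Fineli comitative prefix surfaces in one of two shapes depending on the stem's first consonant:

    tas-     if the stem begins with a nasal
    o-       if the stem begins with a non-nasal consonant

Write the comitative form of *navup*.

The first consonant of *navup* is /n/, which is a nasal, so the prefix is tas-, giving *tasnavup*.

tasnavup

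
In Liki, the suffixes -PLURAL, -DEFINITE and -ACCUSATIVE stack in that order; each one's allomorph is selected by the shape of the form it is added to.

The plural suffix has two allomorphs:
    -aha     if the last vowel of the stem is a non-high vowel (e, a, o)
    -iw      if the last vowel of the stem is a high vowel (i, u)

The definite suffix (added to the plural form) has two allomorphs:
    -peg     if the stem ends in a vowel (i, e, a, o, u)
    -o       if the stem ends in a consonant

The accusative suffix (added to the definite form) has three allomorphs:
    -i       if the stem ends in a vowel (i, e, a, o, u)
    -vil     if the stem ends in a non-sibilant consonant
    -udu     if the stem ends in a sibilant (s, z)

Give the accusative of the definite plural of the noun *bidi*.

bidiiwoi

Since the last vowel of *bidi* is /i/ (a high vowel), it takes -iw, giving *bidiiw*.
Since the final sound of the plural form *bidiiw* is /w/ (a consonant), it takes -o, giving *bidiiwo*.
The definite form *bidiiwo*: final sound = /o/, a vowel → -i → *bidiiwoi*.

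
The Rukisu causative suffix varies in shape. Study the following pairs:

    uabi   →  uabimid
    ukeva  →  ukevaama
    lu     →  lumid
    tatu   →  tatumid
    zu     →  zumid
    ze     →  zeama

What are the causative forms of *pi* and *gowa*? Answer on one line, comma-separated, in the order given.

pimid, gowaama

The pattern is height harmony: -mid when the last vowel of the stem is a high vowel (*uabi*, *lu*, *tatu*, *zu*); -ama when the last vowel of the stem is a non-high vowel (*ukeva*, *ze*).
Since the last vowel of *pi* is /i/ (a high vowel), it takes -mid, giving *pimid*.
*gowa* — last vowel /a/ (a non-high vowel) → -ama → *gowaama*.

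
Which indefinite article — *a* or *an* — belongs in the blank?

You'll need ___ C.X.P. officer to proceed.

The indefinite article is chosen by the initial *sound* of the following word, not its spelling.
The initialism *C.X.P.* is read letter by letter; the first letter, C, is pronounced /siː/, which begins with a consonant sound.
So the article is *a*: You'll need a C.X.P. officer to proceed.

a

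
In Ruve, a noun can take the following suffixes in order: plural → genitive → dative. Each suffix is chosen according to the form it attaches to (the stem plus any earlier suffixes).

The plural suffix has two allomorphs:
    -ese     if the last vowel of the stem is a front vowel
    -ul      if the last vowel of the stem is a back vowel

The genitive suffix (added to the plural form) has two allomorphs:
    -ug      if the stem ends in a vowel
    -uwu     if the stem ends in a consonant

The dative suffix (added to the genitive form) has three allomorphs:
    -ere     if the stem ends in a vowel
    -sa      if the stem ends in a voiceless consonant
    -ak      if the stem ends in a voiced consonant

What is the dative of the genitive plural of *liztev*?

lizteveseugak

Since the last vowel of *liztev* is /e/ (a front vowel), it takes -ese, giving *liztevese*.
The plural form *liztevese*: final sound = /e/, a vowel → -ug → *lizteveseug*.
Since the final sound of the genitive form *lizteveseug* is /g/ (a voiced consonant), it takes -ak, giving *lizteveseugak*.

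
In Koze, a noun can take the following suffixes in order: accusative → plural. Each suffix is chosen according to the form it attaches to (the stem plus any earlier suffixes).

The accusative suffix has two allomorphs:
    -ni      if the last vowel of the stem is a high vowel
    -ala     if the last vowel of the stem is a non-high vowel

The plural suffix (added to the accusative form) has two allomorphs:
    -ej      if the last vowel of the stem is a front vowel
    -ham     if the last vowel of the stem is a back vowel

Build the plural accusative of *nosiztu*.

nosiztuniej

The last vowel of *nosiztu* is /u/, which is a high vowel, so the accusative suffix is -ni, giving *nosiztuni*.
Since the last vowel of the accusative form *nosiztuni* is /i/ (a front vowel), it takes -ej, giving *nosiztuniej*.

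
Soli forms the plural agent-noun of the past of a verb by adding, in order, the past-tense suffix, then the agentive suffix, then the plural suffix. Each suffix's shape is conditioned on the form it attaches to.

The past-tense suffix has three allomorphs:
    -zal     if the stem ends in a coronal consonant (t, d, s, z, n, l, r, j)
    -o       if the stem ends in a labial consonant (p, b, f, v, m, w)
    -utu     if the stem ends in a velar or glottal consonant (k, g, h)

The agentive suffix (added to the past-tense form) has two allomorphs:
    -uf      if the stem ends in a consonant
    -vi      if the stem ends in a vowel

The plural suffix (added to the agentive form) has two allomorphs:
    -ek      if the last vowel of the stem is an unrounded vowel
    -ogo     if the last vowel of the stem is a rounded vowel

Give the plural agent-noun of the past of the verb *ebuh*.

Since the final consonant of *ebuh* is /h/ (velar/glottal), it takes -utu, giving *ebuhutu*.
The past-tense form *ebuhutu* — final sound /u/ (a vowel) → -vi → *ebuhutuvi*.
The last vowel of the agentive form *ebuhutuvi* is /i/, which is an unrounded vowel, so the plural suffix is -ek, giving *ebuhutuviek*.

ebuhutuviek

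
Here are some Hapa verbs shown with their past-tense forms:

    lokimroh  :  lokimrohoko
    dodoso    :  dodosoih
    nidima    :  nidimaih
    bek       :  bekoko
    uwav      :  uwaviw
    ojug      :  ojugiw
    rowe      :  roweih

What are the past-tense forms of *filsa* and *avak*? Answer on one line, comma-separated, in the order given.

The suffix is conditioned by the final sound: -oko when the stem ends in a voiceless consonant (*lokimroh*, *bek*); -iw when the stem ends in a voiced consonant (*uwav*, *ojug*); -ih when the stem ends in a vowel (*dodoso*, *nidima*, *rowe*).
*filsa* — final sound /a/ (a vowel) → -ih → *filsaih*.
*avak* — final sound /k/ (a voiceless consonant) → -oko → *avakoko*.

filsaih, avakoko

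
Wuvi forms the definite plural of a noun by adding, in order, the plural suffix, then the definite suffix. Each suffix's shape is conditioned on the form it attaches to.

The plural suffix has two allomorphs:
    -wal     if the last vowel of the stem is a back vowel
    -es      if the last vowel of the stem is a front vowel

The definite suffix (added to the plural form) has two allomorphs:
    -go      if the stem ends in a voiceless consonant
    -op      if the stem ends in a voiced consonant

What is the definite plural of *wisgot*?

Since the last vowel of *wisgot* is /o/ (a back vowel), it takes -wal, giving *wisgotwal*.
The plural form *wisgotwal* — final consonant /l/ (voiced) → -op → *wisgotwalop*.

wisgotwalop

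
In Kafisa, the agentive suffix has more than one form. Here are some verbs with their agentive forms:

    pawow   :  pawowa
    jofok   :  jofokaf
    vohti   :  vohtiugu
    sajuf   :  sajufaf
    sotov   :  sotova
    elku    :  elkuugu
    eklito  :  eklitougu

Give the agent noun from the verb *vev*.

veva

The suffix is conditioned by the final sound: -af when the stem ends in a voiceless consonant (*jofok*, *sajuf*); -a when the stem ends in a voiced consonant (*pawow*, *sotov*); -ugu when the stem ends in a vowel (*vohti*, *elku*, *eklito*).
Since the final sound of *vev* is /v/ (a voiced consonant), it takes -a, giving *veva*.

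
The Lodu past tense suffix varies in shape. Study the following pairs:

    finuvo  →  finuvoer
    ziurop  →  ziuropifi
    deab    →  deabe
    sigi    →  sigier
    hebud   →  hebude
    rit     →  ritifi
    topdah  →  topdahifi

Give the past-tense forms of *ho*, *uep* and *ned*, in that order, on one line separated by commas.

hoer, uepifi, nede

Looking at the final sound of each stem: -ifi when the stem ends in a voiceless consonant (*ziurop*, *rit*, *topdah*); -e when the stem ends in a voiced consonant (*deab*, *hebud*); -er when the stem ends in a vowel (*finuvo*, *sigi*).
The final sound of *ho* is /o/, which is a vowel, so the suffix is -er, giving *hoer*.
Since the final sound of *uep* is /p/ (a voiceless consonant), it takes -ifi, giving *uepifi*.
*ned* — final sound /d/ (a voiced consonant) → -e → *nede*.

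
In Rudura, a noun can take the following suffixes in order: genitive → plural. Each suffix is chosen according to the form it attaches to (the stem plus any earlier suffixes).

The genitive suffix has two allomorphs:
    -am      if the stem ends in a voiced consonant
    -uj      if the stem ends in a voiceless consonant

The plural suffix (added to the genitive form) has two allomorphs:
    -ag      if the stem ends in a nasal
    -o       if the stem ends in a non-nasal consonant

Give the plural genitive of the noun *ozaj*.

ozajamag

*ozaj* — final consonant /j/ (voiced) → -am → *ozajam*.
The genitive form *ozajam*: final consonant = /m/, a nasal → -ag → *ozajamag*.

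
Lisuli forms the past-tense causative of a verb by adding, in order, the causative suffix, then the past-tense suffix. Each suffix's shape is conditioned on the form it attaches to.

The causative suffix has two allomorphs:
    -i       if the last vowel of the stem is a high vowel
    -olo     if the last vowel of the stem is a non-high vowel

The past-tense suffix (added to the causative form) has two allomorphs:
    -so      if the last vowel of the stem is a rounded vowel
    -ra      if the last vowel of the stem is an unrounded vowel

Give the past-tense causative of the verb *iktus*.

The last vowel of *iktus* is /u/, which is a high vowel, so the causative suffix is -i, giving *iktusi*.
The last vowel of the causative form *iktusi* is /i/, which is an unrounded vowel, so the past-tense suffix is -ra, giving *iktusira*.

iktusira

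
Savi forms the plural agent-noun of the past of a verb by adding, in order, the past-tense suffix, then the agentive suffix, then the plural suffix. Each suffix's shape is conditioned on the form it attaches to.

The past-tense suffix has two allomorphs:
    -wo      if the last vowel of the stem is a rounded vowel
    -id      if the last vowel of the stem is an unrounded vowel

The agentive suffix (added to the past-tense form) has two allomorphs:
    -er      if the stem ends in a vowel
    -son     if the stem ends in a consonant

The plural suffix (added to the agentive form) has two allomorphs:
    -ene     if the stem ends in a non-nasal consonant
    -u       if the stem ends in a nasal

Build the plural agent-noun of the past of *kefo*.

The last vowel of *kefo* is /o/, which is a rounded vowel, so the past-tense suffix is -wo, giving *kefowo*.
The past-tense form *kefowo* — final sound /o/ (a vowel) → -er → *kefowoer*.
Since the final consonant of the agentive form *kefowoer* is /r/ (non-nasal), it takes -ene, giving *kefowoerene*.

kefowoerene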